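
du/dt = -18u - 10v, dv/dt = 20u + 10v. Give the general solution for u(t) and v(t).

u(t) = K_1e^(-4t)sin(2t) + 2K_1e^(-4t)cos(2t) + 2K_2e^(-4t)sin(2t) - K_2e^(-4t)cos(2t), v(t) = -K_1e^(-4t)sin(2t) - 3K_1e^(-4t)cos(2t) - 3K_2e^(-4t)sin(2t) + K_2e^(-4t)cos(2t)

Coefficient matrix A = [[-18, -10], [20, 10]].
Characteristic polynomial det(A - λI) = λ^2 + 8λ + 20 = 0.
Eigenvalues λ = -4 ± 2i (complex conjugate pair).
For λ=-4+2i: an eigenvector is (2,-3) - i(1,-1) = (2 - i, -3 + i).
A real fundamental pair from Re and Im of e^((-4+2i)t)v: X_1 = e^(-4t)(cos(2t)·(2,-3) + sin(2t)·(1,-1)), X_2 = e^(-4t)(sin(2t)·(2,-3) - cos(2t)·(1,-1)).
General solution: K_1X_1 + K_2X_2.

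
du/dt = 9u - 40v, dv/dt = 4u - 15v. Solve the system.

Coefficient matrix A = [[9, -40], [4, -15]].
Characteristic polynomial det(A - λI) = λ^2 + 6λ + 25 = 0.
Eigenvalues λ = -3 ± 4i (complex conjugate pair).
For λ=-3+4i: an eigenvector is (-1,0) - i(-3,-1) = (-1 + 3i, 0 + i).
A real fundamental pair from Re and Im of e^((-3+4i)t)v: X_1 = e^(-3t)(cos(4t)·(-1,0) + sin(4t)·(-3,-1)), X_2 = e^(-3t)(sin(4t)·(-1,0) - cos(4t)·(-3,-1)).
General solution: K_1X_1 + K_2X_2.

u(t) = -3K_1e^(-3t)sin(4t) - K_1e^(-3t)cos(4t) - K_2e^(-3t)sin(4t) + 3K_2e^(-3t)cos(4t), v(t) = -K_1e^(-3t)sin(4t) + K_2e^(-3t)cos(4t)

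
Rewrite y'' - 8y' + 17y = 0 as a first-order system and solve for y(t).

Let x_1 = y, x_2 = y'. Then x_1' = x_2 and x_2' = -17x_1 + 8x_2.
A = [[0,1],[-17,8]]; det(A-λI) = λ^2 - 8λ + 17.
Eigenvalues λ = 4 ± i.

y(t) = c_1e^(4t)cos(t) + c_2e^(4t)sin(t)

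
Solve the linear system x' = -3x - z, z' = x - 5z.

Coefficient matrix A = [[-3, -1], [1, -5]].
Characteristic polynomial det(A - λI) = λ^2 + 8λ + 16 = 0.
Single eigenvalue λ = -4 with algebraic multiplicity 2.
Eigenvector v = (-1,-1); generalized eigenvector w with (A-λI)w=v is (1,2).
General solution: e^(-4t)[C_1·v + C_2·(t·v + w)].

x(t) = -C_1e^(-4t) - C_2te^(-4t) + C_2e^(-4t), z(t) = -C_1e^(-4t) - C_2te^(-4t) + 2C_2e^(-4t)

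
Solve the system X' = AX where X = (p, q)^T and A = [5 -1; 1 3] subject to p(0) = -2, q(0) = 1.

p(t) = -3te^(4t) - 2e^(4t), q(t) = -3te^(4t) + e^(4t)

Coefficient matrix A = [[5, -1], [1, 3]].
Characteristic polynomial det(A - λI) = λ^2 - 8λ + 16 = 0.
Single eigenvalue λ = 4 with algebraic multiplicity 2.
Eigenvector v = (1,1); generalized eigenvector w with (A-λI)w=v is (-1,-2).
General solution: e^(4t)[K_1·v + K_2·(t·v + w)].
Applying p(0)=-2, q(0)=1 gives K_1=-5, K_2=-3.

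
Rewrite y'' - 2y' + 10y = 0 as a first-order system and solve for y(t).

y(t) = K_1e^(t)cos(3t) + K_2e^(t)sin(3t)

Let x_1 = y, x_2 = y'. Then x_1' = x_2 and x_2' = -10x_1 + 2x_2.
A = [[0,1],[-10,2]]; det(A-λI) = λ^2 - 2λ + 10.
Eigenvalues λ = 1 ± 3i.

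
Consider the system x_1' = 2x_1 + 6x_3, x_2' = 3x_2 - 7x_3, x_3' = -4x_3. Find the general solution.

Coefficient matrix A = [[2, 0, 6], [0, 3, -7], [0, 0, -4]].
det(A - λI) = 0 gives eigenvalues λ = 2, -4, 3.
For λ=2: eigenvector (1,0,0).
For λ=-4: eigenvector (-1,1,1).
For λ=3: eigenvector (0,1,0).
General solution: c_1e^(2t)(1,0,0) + c_2e^(-4t)(-1,1,1) + c_3e^(3t)(0,1,0).

x_1(t) = c_1e^(2t) - c_2e^(-4t), x_2(t) = c_2e^(-4t) + c_3e^(3t), x_3(t) = c_2e^(-4t)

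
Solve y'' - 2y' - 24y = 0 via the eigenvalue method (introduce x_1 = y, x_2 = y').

Let x_1 = y, x_2 = y'. Then x_1' = x_2 and x_2' = 24x_1 + 2x_2.
A = [[0,1],[24,2]]; det(A-λI) = λ^2 - 2λ - 24.
Eigenvalues λ = 6, -4 with eigenvectors (1,6), (1,-4).

y(t) = C_1e^(6t) + C_2e^(-4t)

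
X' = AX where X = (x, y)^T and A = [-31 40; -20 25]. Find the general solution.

x(t) = -3c_1e^(-3t)sin(4t) - c_1e^(-3t)cos(4t) - c_2e^(-3t)sin(4t) + 3c_2e^(-3t)cos(4t), y(t) = -2c_1e^(-3t)sin(4t) - c_1e^(-3t)cos(4t) - c_2e^(-3t)sin(4t) + 2c_2e^(-3t)cos(4t)

Coefficient matrix A = [[-31, 40], [-20, 25]].
Characteristic polynomial det(A - λI) = λ^2 + 6λ + 25 = 0.
Eigenvalues λ = -3 ± 4i (complex conjugate pair).
For λ=-3+4i: an eigenvector is (-1,-1) - i(-3,-2) = (-1 + 3i, -1 + 2i).
A real fundamental pair from Re and Im of e^((-3+4i)t)v: X_1 = e^(-3t)(cos(4t)·(-1,-1) + sin(4t)·(-3,-2)), X_2 = e^(-3t)(sin(4t)·(-1,-1) - cos(4t)·(-3,-2)).
General solution: c_1X_1 + c_2X_2.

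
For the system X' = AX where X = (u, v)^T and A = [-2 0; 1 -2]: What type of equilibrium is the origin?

stable improper node

A = [[-2,0],[1,-2]]; det(A-λI) = λ^2 + 4λ + 4.
repeated λ = -2 with a single eigenvector.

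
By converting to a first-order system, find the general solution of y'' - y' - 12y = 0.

y(t) = K_1e^(-3t) + K_2e^(4t)

Let x_1 = y, x_2 = y'. Then x_1' = x_2 and x_2' = 12x_1 + x_2.
A = [[0,1],[12,1]]; det(A-λI) = λ^2 - λ - 12.
Eigenvalues λ = -3, 4 with eigenvectors (1,-3), (1,4).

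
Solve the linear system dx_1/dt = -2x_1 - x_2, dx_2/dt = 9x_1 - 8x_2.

x_1(t) = C_1e^(-5t) + C_2te^(-5t) + C_2e^(-5t), x_2(t) = 3C_1e^(-5t) + 3C_2te^(-5t) + 2C_2e^(-5t)

Coefficient matrix A = [[-2, -1], [9, -8]].
Characteristic polynomial det(A - λI) = λ^2 + 10λ + 25 = 0.
Single eigenvalue λ = -5 with algebraic multiplicity 2.
Eigenvector v = (1,3); generalized eigenvector w with (A-λI)w=v is (1,2).
General solution: e^(-5t)[C_1·v + C_2·(t·v + w)].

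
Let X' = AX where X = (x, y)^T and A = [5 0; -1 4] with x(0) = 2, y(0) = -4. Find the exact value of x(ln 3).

A = [[5,0],[-1,4]]; eigenvalues λ = 5, 4.
Eigenvectors: (-1,1) for λ=5, (0,1) for λ=4.
From the initial condition, c_1 = -2, c_2 = -2.
x(ln 3) = (-2)(3^5)(-1) + (-2)(3^4)(0) = 486.

486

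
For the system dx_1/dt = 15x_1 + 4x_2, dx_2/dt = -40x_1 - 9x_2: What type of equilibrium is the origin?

A = [[15,4],[-40,-9]]; det(A-λI) = λ^2 - 6λ + 25.
λ = 3 ± 4i: positive real part.

unstable spiral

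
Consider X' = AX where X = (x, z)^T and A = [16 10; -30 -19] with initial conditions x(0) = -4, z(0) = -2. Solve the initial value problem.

Coefficient matrix A = [[16, 10], [-30, -19]].
Characteristic polynomial det(A - λI) = λ^2 + 3λ - 4 = 0.
Eigenvalues λ = -4, 1.
For λ=-4: (A-λI) row 1 is [20, 10], so an eigenvector is (-1, 2).
For λ=1: (A-λI) row 1 is [15, 10], so an eigenvector is (2, -3).
General solution: c_1e^(-4t)(-1,2) + c_2e^(t)(2,-3).
Applying x(0)=-4, z(0)=-2 gives c_1=-16, c_2=-10.

x(t) = -20e^(t) + 16e^(-4t), z(t) = 30e^(t) - 32e^(-4t)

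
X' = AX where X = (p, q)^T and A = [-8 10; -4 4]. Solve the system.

Coefficient matrix A = [[-8, 10], [-4, 4]].
Characteristic polynomial det(A - λI) = λ^2 + 4λ + 8 = 0.
Eigenvalues λ = -2 ± 2i (complex conjugate pair).
For λ=-2+2i: an eigenvector is (1,1) - i(2,1) = (1 - 2i, 1 - i).
A real fundamental pair from Re and Im of e^((-2+2i)t)v: X_1 = e^(-2t)(cos(2t)·(1,1) + sin(2t)·(2,1)), X_2 = e^(-2t)(sin(2t)·(1,1) - cos(2t)·(2,1)).
General solution: K_1X_1 + K_2X_2.

p(t) = 2K_1e^(-2t)sin(2t) + K_1e^(-2t)cos(2t) + K_2e^(-2t)sin(2t) - 2K_2e^(-2t)cos(2t), q(t) = K_1e^(-2t)sin(2t) + K_1e^(-2t)cos(2t) + K_2e^(-2t)sin(2t) - K_2e^(-2t)cos(2t)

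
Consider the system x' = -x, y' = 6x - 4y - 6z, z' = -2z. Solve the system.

Coefficient matrix A = [[-1, 0, 0], [6, -4, -6], [0, 0, -2]].
det(A - λI) = 0 gives eigenvalues λ = -1, -4, -2.
For λ=-1: eigenvector (1,2,0).
For λ=-4: eigenvector (0,1,0).
For λ=-2: eigenvector (0,-3,1).
General solution: c_1e^(-t)(1,2,0) + c_2e^(-4t)(0,1,0) + c_3e^(-2t)(0,-3,1).

x(t) = c_1e^(-t), y(t) = 2c_1e^(-t) + c_2e^(-4t) - 3c_3e^(-2t), z(t) = c_3e^(-2t)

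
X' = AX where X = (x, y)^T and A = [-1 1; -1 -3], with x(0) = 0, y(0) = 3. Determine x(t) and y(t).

x(t) = 3te^(-2t), y(t) = -3te^(-2t) + 3e^(-2t)

Coefficient matrix A = [[-1, 1], [-1, -3]].
Characteristic polynomial det(A - λI) = λ^2 + 4λ + 4 = 0.
Single eigenvalue λ = -2 with algebraic multiplicity 2.
Eigenvector v = (-1,1); generalized eigenvector w with (A-λI)w=v is (-1,0).
General solution: e^(-2t)[K_1·v + K_2·(t·v + w)].
Applying x(0)=0, y(0)=3 gives K_1=3, K_2=-3.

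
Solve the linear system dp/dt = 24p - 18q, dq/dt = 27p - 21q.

Coefficient matrix A = [[24, -18], [27, -21]].
Characteristic polynomial det(A - λI) = λ^2 - 3λ - 18 = 0.
Eigenvalues λ = -3, 6.
For λ=-3: (A-λI) row 1 is [27, -18], so an eigenvector is (2, 3).
For λ=6: (A-λI) row 1 is [18, -18], so an eigenvector is (1, 1).
General solution: C_1e^(-3t)(2,3) + C_2e^(6t)(1,1).

p(t) = 2C_1e^(-3t) + C_2e^(6t), q(t) = 3C_1e^(-3t) + C_2e^(6t)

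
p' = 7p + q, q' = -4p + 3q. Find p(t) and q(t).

p(t) = C_1e^(5t) + C_2te^(5t) - C_2e^(5t), q(t) = -2C_1e^(5t) - 2C_2te^(5t) + 3C_2e^(5t)

Coefficient matrix A = [[7, 1], [-4, 3]].
Characteristic polynomial det(A - λI) = λ^2 - 10λ + 25 = 0.
Single eigenvalue λ = 5 with algebraic multiplicity 2.
Eigenvector v = (1,-2); generalized eigenvector w with (A-λI)w=v is (-1,3).
General solution: e^(5t)[C_1·v + C_2·(t·v + w)].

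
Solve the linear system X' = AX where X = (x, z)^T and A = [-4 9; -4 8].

x(t) = 3K_1e^(2t) + 3K_2te^(2t) + K_2e^(2t), z(t) = 2K_1e^(2t) + 2K_2te^(2t) + K_2e^(2t)

Coefficient matrix A = [[-4, 9], [-4, 8]].
Characteristic polynomial det(A - λI) = λ^2 - 4λ + 4 = 0.
Single eigenvalue λ = 2 with algebraic multiplicity 2.
Eigenvector v = (3,2); generalized eigenvector w with (A-λI)w=v is (1,1).
General solution: e^(2t)[K_1·v + K_2·(t·v + w)].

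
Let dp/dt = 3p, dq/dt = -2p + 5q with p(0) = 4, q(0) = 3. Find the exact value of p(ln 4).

A = [[3,0],[-2,5]]; eigenvalues λ = 3, 5.
Eigenvectors: (1,1) for λ=3, (0,-1) for λ=5.
From the initial condition, c_1 = 4, c_2 = 1.
p(ln 4) = (4)(4^3)(1) + (1)(4^5)(0) = 256.

256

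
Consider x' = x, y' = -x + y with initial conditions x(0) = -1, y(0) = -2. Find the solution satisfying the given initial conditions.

Coefficient matrix A = [[1, 0], [-1, 1]].
Characteristic polynomial det(A - λI) = λ^2 - 2λ + 1 = 0.
Single eigenvalue λ = 1 with algebraic multiplicity 2.
Eigenvector v = (0,1); generalized eigenvector w with (A-λI)w=v is (-1,2).
General solution: e^(t)[K_1·v + K_2·(t·v + w)].
Applying x(0)=-1, y(0)=-2 gives K_1=-4, K_2=1.

x(t) = -e^(t), y(t) = te^(t) - 2e^(t)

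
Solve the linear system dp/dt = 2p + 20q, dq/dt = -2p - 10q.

p(t) = 3c_1e^(-4t)sin(2t) + c_1e^(-4t)cos(2t) + c_2e^(-4t)sin(2t) - 3c_2e^(-4t)cos(2t), q(t) = -c_1e^(-4t)sin(2t) + c_2e^(-4t)cos(2t)

Coefficient matrix A = [[2, 20], [-2, -10]].
Characteristic polynomial det(A - λI) = λ^2 + 8λ + 20 = 0.
Eigenvalues λ = -4 ± 2i (complex conjugate pair).
For λ=-4+2i: an eigenvector is (1,0) - i(3,-1) = (1 - 3i, 0 + i).
A real fundamental pair from Re and Im of e^((-4+2i)t)v: X_1 = e^(-4t)(cos(2t)·(1,0) + sin(2t)·(3,-1)), X_2 = e^(-4t)(sin(2t)·(1,0) - cos(2t)·(3,-1)).
General solution: c_1X_1 + c_2X_2.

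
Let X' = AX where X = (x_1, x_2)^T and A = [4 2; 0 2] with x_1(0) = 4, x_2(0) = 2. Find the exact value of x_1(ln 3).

468

A = [[4,2],[0,2]]; eigenvalues λ = 2, 4.
Eigenvectors: (1,-1) for λ=2, (-1,0) for λ=4.
From the initial condition, c_1 = -2, c_2 = -6.
x_1(ln 3) = (-2)(3^2)(1) + (-6)(3^4)(-1) = 468.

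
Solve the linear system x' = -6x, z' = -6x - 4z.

Coefficient matrix A = [[-6, 0], [-6, -4]].
Characteristic polynomial det(A - λI) = λ^2 + 10λ + 24 = 0.
Eigenvalues λ = -4, -6.
For λ=-4: (A-λI) row 1 is [-2, 0], so an eigenvector is (0, -1).
For λ=-6: (A-λI) row 2 is [-6, 2], so an eigenvector is (1, 3).
General solution: C_1e^(-4t)(0,-1) + C_2e^(-6t)(1,3).

x(t) = C_2e^(-6t), z(t) = -C_1e^(-4t) + 3C_2e^(-6t)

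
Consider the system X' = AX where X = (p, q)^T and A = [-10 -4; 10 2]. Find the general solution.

p(t) = -C_1e^(-4t)sin(2t) + C_1e^(-4t)cos(2t) + C_2e^(-4t)sin(2t) + C_2e^(-4t)cos(2t), q(t) = 2C_1e^(-4t)sin(2t) - C_1e^(-4t)cos(2t) - C_2e^(-4t)sin(2t) - 2C_2e^(-4t)cos(2t)

Coefficient matrix A = [[-10, -4], [10, 2]].
Characteristic polynomial det(A - λI) = λ^2 + 8λ + 20 = 0.
Eigenvalues λ = -4 ± 2i (complex conjugate pair).
For λ=-4+2i: an eigenvector is (1,-1) - i(-1,2) = (1 + i, -1 - 2i).
A real fundamental pair from Re and Im of e^((-4+2i)t)v: X_1 = e^(-4t)(cos(2t)·(1,-1) + sin(2t)·(-1,2)), X_2 = e^(-4t)(sin(2t)·(1,-1) - cos(2t)·(-1,2)).
General solution: C_1X_1 + C_2X_2.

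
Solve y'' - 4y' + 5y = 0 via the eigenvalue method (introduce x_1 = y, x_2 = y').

y(t) = c_1e^(2t)cos(t) + c_2e^(2t)sin(t)

Let x_1 = y, x_2 = y'. Then x_1' = x_2 and x_2' = -5x_1 + 4x_2.
A = [[0,1],[-5,4]]; det(A-λI) = λ^2 - 4λ + 5.
Eigenvalues λ = 2 ± i.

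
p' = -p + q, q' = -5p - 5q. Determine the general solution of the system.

Coefficient matrix A = [[-1, 1], [-5, -5]].
Characteristic polynomial det(A - λI) = λ^2 + 6λ + 10 = 0.
Eigenvalues λ = -3 ± i (complex conjugate pair).
For λ=-3+i: an eigenvector is (-1,2) - i(0,1) = (-1, 2 - i).
A real fundamental pair from Re and Im of e^((-3+i)t)v: X_1 = e^(-3t)(cos(t)·(-1,2) + sin(t)·(0,1)), X_2 = e^(-3t)(sin(t)·(-1,2) - cos(t)·(0,1)).
General solution: c_1X_1 + c_2X_2.

p(t) = -c_1e^(-3t)cos(t) - c_2e^(-3t)sin(t), q(t) = c_1e^(-3t)sin(t) + 2c_1e^(-3t)cos(t) + 2c_2e^(-3t)sin(t) - c_2e^(-3t)cos(t)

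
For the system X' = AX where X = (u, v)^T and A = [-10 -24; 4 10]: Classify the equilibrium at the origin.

A = [[-10,-24],[4,10]]; det(A-λI) = λ^2 - 4.
λ = -2, 2: opposite signs.

saddle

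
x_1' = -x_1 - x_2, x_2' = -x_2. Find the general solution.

x_1(t) = -C_1e^(-t) - C_2te^(-t) + 2C_2e^(-t), x_2(t) = C_2e^(-t)

Coefficient matrix A = [[-1, -1], [0, -1]].
Characteristic polynomial det(A - λI) = λ^2 + 2λ + 1 = 0.
Single eigenvalue λ = -1 with algebraic multiplicity 2.
Eigenvector v = (-1,0); generalized eigenvector w with (A-λI)w=v is (2,1).
General solution: e^(-t)[C_1·v + C_2·(t·v + w)].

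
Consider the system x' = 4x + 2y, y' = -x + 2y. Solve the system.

x(t) = K_1e^(3t)sin(t) + K_1e^(3t)cos(t) + K_2e^(3t)sin(t) - K_2e^(3t)cos(t), y(t) = -K_1e^(3t)sin(t) + K_2e^(3t)cos(t)

Coefficient matrix A = [[4, 2], [-1, 2]].
Characteristic polynomial det(A - λI) = λ^2 - 6λ + 10 = 0.
Eigenvalues λ = 3 ± i (complex conjugate pair).
For λ=3+i: an eigenvector is (1,0) - i(1,-1) = (1 - i, 0 + i).
A real fundamental pair from Re and Im of e^((3+i)t)v: X_1 = e^(3t)(cos(t)·(1,0) + sin(t)·(1,-1)), X_2 = e^(3t)(sin(t)·(1,0) - cos(t)·(1,-1)).
General solution: K_1X_1 + K_2X_2.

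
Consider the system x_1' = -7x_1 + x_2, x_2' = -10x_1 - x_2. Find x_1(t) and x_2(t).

x_1(t) = K_1e^(-4t)cos(t) + K_2e^(-4t)sin(t), x_2(t) = -K_1e^(-4t)sin(t) + 3K_1e^(-4t)cos(t) + 3K_2e^(-4t)sin(t) + K_2e^(-4t)cos(t)

Coefficient matrix A = [[-7, 1], [-10, -1]].
Characteristic polynomial det(A - λI) = λ^2 + 8λ + 17 = 0.
Eigenvalues λ = -4 ± i (complex conjugate pair).
For λ=-4+i: an eigenvector is (1,3) - i(0,-1) = (1, 3 + i).
A real fundamental pair from Re and Im of e^((-4+i)t)v: X_1 = e^(-4t)(cos(t)·(1,3) + sin(t)·(0,-1)), X_2 = e^(-4t)(sin(t)·(1,3) - cos(t)·(0,-1)).
General solution: K_1X_1 + K_2X_2.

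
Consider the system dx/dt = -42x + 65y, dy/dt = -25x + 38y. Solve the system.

x(t) = 3C_1e^(-2t)sin(5t) - 2C_1e^(-2t)cos(5t) - 2C_2e^(-2t)sin(5t) - 3C_2e^(-2t)cos(5t), y(t) = 2C_1e^(-2t)sin(5t) - C_1e^(-2t)cos(5t) - C_2e^(-2t)sin(5t) - 2C_2e^(-2t)cos(5t)

Coefficient matrix A = [[-42, 65], [-25, 38]].
Characteristic polynomial det(A - λI) = λ^2 + 4λ + 29 = 0.
Eigenvalues λ = -2 ± 5i (complex conjugate pair).
For λ=-2+5i: an eigenvector is (-2,-1) - i(3,2) = (-2 - 3i, -1 - 2i).
A real fundamental pair from Re and Im of e^((-2+5i)t)v: X_1 = e^(-2t)(cos(5t)·(-2,-1) + sin(5t)·(3,2)), X_2 = e^(-2t)(sin(5t)·(-2,-1) - cos(5t)·(3,2)).
General solution: C_1X_1 + C_2X_2.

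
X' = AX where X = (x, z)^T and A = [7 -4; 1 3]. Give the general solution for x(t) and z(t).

Coefficient matrix A = [[7, -4], [1, 3]].
Characteristic polynomial det(A - λI) = λ^2 - 10λ + 25 = 0.
Single eigenvalue λ = 5 with algebraic multiplicity 2.
Eigenvector v = (2,1); generalized eigenvector w with (A-λI)w=v is (-3,-2).
General solution: e^(5t)[K_1·v + K_2·(t·v + w)].

x(t) = 2K_1e^(5t) + 2K_2te^(5t) - 3K_2e^(5t), z(t) = K_1e^(5t) + K_2te^(5t) - 2K_2e^(5t)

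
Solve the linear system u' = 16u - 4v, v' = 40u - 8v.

Coefficient matrix A = [[16, -4], [40, -8]].
Characteristic polynomial det(A - λI) = λ^2 - 8λ + 32 = 0.
Eigenvalues λ = 4 ± 4i (complex conjugate pair).
For λ=4+4i: an eigenvector is (0,1) - i(-1,-3) = (0 + i, 1 + 3i).
A real fundamental pair from Re and Im of e^((4+4i)t)v: X_1 = e^(4t)(cos(4t)·(0,1) + sin(4t)·(-1,-3)), X_2 = e^(4t)(sin(4t)·(0,1) - cos(4t)·(-1,-3)).
General solution: C_1X_1 + C_2X_2.

u(t) = -C_1e^(4t)sin(4t) + C_2e^(4t)cos(4t), v(t) = -3C_1e^(4t)sin(4t) + C_1e^(4t)cos(4t) + C_2e^(4t)sin(4t) + 3C_2e^(4t)cos(4t)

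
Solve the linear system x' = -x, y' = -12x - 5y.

Coefficient matrix A = [[-1, 0], [-12, -5]].
Characteristic polynomial det(A - λI) = λ^2 + 6λ + 5 = 0.
Eigenvalues λ = -1, -5.
For λ=-1: (A-λI) row 2 is [-12, -4], so an eigenvector is (1, -3).
For λ=-5: (A-λI) row 1 is [4, 0], so an eigenvector is (0, -1).
General solution: K_1e^(-t)(1,-3) + K_2e^(-5t)(0,-1).

x(t) = K_1e^(-t), y(t) = -3K_1e^(-t) - K_2e^(-5t)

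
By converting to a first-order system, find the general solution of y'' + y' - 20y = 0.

Let x_1 = y, x_2 = y'. Then x_1' = x_2 and x_2' = 20x_1 - x_2.
A = [[0,1],[20,-1]]; det(A-λI) = λ^2 + λ - 20.
Eigenvalues λ = -5, 4 with eigenvectors (1,-5), (1,4).

y(t) = K_1e^(-5t) + K_2e^(4t)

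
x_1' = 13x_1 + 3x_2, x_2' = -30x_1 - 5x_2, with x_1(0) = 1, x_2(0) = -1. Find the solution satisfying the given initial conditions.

x_1(t) = 2e^(4t)sin(3t) + e^(4t)cos(3t), x_2(t) = -7e^(4t)sin(3t) - e^(4t)cos(3t)

Coefficient matrix A = [[13, 3], [-30, -5]].
Characteristic polynomial det(A - λI) = λ^2 - 8λ + 25 = 0.
Eigenvalues λ = 4 ± 3i (complex conjugate pair).
For λ=4+3i: an eigenvector is (0,-1) - i(-1,3) = (0 + i, -1 - 3i).
A real fundamental pair from Re and Im of e^((4+3i)t)v: X_1 = e^(4t)(cos(3t)·(0,-1) + sin(3t)·(-1,3)), X_2 = e^(4t)(sin(3t)·(0,-1) - cos(3t)·(-1,3)).
General solution: K_1X_1 + K_2X_2.
Applying x_1(0)=1, x_2(0)=-1 gives K_1=-2, K_2=1.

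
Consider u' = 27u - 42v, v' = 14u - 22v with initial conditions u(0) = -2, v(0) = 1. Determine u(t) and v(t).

u(t) = -14e^(6t) + 12e^(-t), v(t) = -7e^(6t) + 8e^(-t)

Coefficient matrix A = [[27, -42], [14, -22]].
Characteristic polynomial det(A - λI) = λ^2 - 5λ - 6 = 0.
Eigenvalues λ = 6, -1.
For λ=6: (A-λI) row 1 is [21, -42], so an eigenvector is (-2, -1).
For λ=-1: (A-λI) row 1 is [28, -42], so an eigenvector is (-3, -2).
General solution: K_1e^(6t)(-2,-1) + K_2e^(-t)(-3,-2).
Applying u(0)=-2, v(0)=1 gives K_1=7, K_2=-4.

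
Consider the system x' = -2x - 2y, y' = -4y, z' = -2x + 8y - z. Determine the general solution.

x(t) = K_1e^(-2t) + K_3e^(-4t), y(t) = K_3e^(-4t), z(t) = 2K_1e^(-2t) + K_2e^(-t) - 2K_3e^(-4t)

Coefficient matrix A = [[-2, -2, 0], [0, -4, 0], [-2, 8, -1]].
det(A - λI) = 0 gives eigenvalues λ = -2, -1, -4.
For λ=-2: eigenvector (1,0,2).
For λ=-1: eigenvector (0,0,1).
For λ=-4: eigenvector (1,1,-2).
General solution: K_1e^(-2t)(1,0,2) + K_2e^(-t)(0,0,1) + K_3e^(-4t)(1,1,-2).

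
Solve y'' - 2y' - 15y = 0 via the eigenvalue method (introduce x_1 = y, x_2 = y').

Let x_1 = y, x_2 = y'. Then x_1' = x_2 and x_2' = 15x_1 + 2x_2.
A = [[0,1],[15,2]]; det(A-λI) = λ^2 - 2λ - 15.
Eigenvalues λ = -3, 5 with eigenvectors (1,-3), (1,5).

y(t) = C_1e^(-3t) + C_2e^(5t)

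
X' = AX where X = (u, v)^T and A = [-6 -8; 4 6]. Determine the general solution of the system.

u(t) = c_1e^(2t) + 2c_2e^(-2t), v(t) = -c_1e^(2t) - c_2e^(-2t)

Coefficient matrix A = [[-6, -8], [4, 6]].
Characteristic polynomial det(A - λI) = λ^2 - 4 = 0.
Eigenvalues λ = 2, -2.
For λ=2: (A-λI) row 1 is [-8, -8], so an eigenvector is (1, -1).
For λ=-2: (A-λI) row 1 is [-4, -8], so an eigenvector is (2, -1).
General solution: c_1e^(2t)(1,-1) + c_2e^(-2t)(2,-1).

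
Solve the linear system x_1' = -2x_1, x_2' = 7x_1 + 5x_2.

x_1(t) = c_2e^(-2t), x_2(t) = c_1e^(5t) - c_2e^(-2t)

Coefficient matrix A = [[-2, 0], [7, 5]].
Characteristic polynomial det(A - λI) = λ^2 - 3λ - 10 = 0.
Eigenvalues λ = 5, -2.
For λ=5: (A-λI) row 1 is [-7, 0], so an eigenvector is (0, 1).
For λ=-2: (A-λI) row 2 is [7, 7], so an eigenvector is (1, -1).
General solution: c_1e^(5t)(0,1) + c_2e^(-2t)(1,-1).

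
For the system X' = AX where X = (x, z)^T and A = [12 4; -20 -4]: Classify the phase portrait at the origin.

A = [[12,4],[-20,-4]]; det(A-λI) = λ^2 - 8λ + 32.
λ = 4 ± 4i: positive real part.

unstable spiral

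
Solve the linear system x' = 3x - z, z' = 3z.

Coefficient matrix A = [[3, -1], [0, 3]].
Characteristic polynomial det(A - λI) = λ^2 - 6λ + 9 = 0.
Single eigenvalue λ = 3 with algebraic multiplicity 2.
Eigenvector v = (-1,0); generalized eigenvector w with (A-λI)w=v is (-3,1).
General solution: e^(3t)[K_1·v + K_2·(t·v + w)].

x(t) = -K_1e^(3t) - K_2te^(3t) - 3K_2e^(3t), z(t) = K_2e^(3t)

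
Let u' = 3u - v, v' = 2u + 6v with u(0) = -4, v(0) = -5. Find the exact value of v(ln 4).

A = [[3,-1],[2,6]]; eigenvalues λ = 4, 5.
Eigenvectors: (1,-1) for λ=4, (1,-2) for λ=5.
From the initial condition, c_1 = -13, c_2 = 9.
v(ln 4) = (-13)(4^4)(-1) + (9)(4^5)(-2) = -15104.

-15104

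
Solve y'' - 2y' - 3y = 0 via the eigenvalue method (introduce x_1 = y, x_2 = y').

y(t) = K_1e^(-t) + K_2e^(3t)

Let x_1 = y, x_2 = y'. Then x_1' = x_2 and x_2' = 3x_1 + 2x_2.
A = [[0,1],[3,2]]; det(A-λI) = λ^2 - 2λ - 3.
Eigenvalues λ = -1, 3 with eigenvectors (1,-1), (1,3).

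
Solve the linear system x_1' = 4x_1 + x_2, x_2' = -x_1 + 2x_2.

x_1(t) = -c_1e^(3t) - c_2te^(3t), x_2(t) = c_1e^(3t) + c_2te^(3t) - c_2e^(3t)

Coefficient matrix A = [[4, 1], [-1, 2]].
Characteristic polynomial det(A - λI) = λ^2 - 6λ + 9 = 0.
Single eigenvalue λ = 3 with algebraic multiplicity 2.
Eigenvector v = (-1,1); generalized eigenvector w with (A-λI)w=v is (0,-1).
General solution: e^(3t)[c_1·v + c_2·(t·v + w)].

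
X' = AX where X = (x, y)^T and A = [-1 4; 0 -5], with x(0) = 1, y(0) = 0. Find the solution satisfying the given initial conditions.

Coefficient matrix A = [[-1, 4], [0, -5]].
Characteristic polynomial det(A - λI) = λ^2 + 6λ + 5 = 0.
Eigenvalues λ = -5, -1.
For λ=-5: (A-λI) row 1 is [4, 4], so an eigenvector is (1, -1).
For λ=-1: (A-λI) row 1 is [0, 4], so an eigenvector is (-1, 0).
General solution: C_1e^(-5t)(1,-1) + C_2e^(-t)(-1,0).
Applying x(0)=1, y(0)=0 gives C_1=0, C_2=-1.

x(t) = e^(-t), y(t) = 0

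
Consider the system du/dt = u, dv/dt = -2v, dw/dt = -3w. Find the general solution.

Coefficient matrix A = [[1, 0, 0], [0, -2, 0], [0, 0, -3]].
det(A - λI) = 0 gives eigenvalues λ = -3, -2, 1.
For λ=-3: eigenvector (0,0,1).
For λ=-2: eigenvector (0,1,0).
For λ=1: eigenvector (1,0,0).
General solution: c_1e^(-3t)(0,0,1) + c_2e^(-2t)(0,1,0) + c_3e^(t)(1,0,0).

u(t) = c_3e^(t), v(t) = c_2e^(-2t), w(t) = c_1e^(-3t)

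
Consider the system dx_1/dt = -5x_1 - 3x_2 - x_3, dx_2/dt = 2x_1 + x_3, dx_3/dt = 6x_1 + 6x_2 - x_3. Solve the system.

x_1(t) = -K_2e^(-2t) - K_3e^(-t), x_2(t) = K_1e^(-3t) + K_2e^(-2t) + K_3e^(-t), x_3(t) = -3K_1e^(-3t) + K_3e^(-t)

Coefficient matrix A = [[-5, -3, -1], [2, 0, 1], [6, 6, -1]].
det(A - λI) = 0 gives eigenvalues λ = -3, -2, -1.
For λ=-3: eigenvector (0,1,-3).
For λ=-2: eigenvector (-1,1,0).
For λ=-1: eigenvector (-1,1,1).
General solution: K_1e^(-3t)(0,1,-3) + K_2e^(-2t)(-1,1,0) + K_3e^(-t)(-1,1,1).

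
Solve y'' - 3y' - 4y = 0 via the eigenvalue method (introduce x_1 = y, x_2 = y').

y(t) = K_1e^(-t) + K_2e^(4t)

Let x_1 = y, x_2 = y'. Then x_1' = x_2 and x_2' = 4x_1 + 3x_2.
A = [[0,1],[4,3]]; det(A-λI) = λ^2 - 3λ - 4.
Eigenvalues λ = -1, 4 with eigenvectors (1,-1), (1,4).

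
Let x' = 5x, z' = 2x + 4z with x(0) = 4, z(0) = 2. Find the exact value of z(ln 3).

1458

A = [[5,0],[2,4]]; eigenvalues λ = 5, 4.
Eigenvectors: (-1,-2) for λ=5, (0,1) for λ=4.
From the initial condition, c_1 = -4, c_2 = -6.
z(ln 3) = (-4)(3^5)(-2) + (-6)(3^4)(1) = 1458.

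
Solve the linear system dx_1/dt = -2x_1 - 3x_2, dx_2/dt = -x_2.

x_1(t) = -3c_1e^(-t) + c_2e^(-2t), x_2(t) = c_1e^(-t)

Coefficient matrix A = [[-2, -3], [0, -1]].
Characteristic polynomial det(A - λI) = λ^2 + 3λ + 2 = 0.
Eigenvalues λ = -1, -2.
For λ=-1: (A-λI) row 1 is [-1, -3], so an eigenvector is (-3, 1).
For λ=-2: (A-λI) row 1 is [0, -3], so an eigenvector is (1, 0).
General solution: c_1e^(-t)(-3,1) + c_2e^(-2t)(1,0).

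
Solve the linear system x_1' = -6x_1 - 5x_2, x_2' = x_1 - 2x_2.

Coefficient matrix A = [[-6, -5], [1, -2]].
Characteristic polynomial det(A - λI) = λ^2 + 8λ + 17 = 0.
Eigenvalues λ = -4 ± i (complex conjugate pair).
For λ=-4+i: an eigenvector is (1,0) - i(-2,1) = (1 + 2i, 0 - i).
A real fundamental pair from Re and Im of e^((-4+i)t)v: X_1 = e^(-4t)(cos(t)·(1,0) + sin(t)·(-2,1)), X_2 = e^(-4t)(sin(t)·(1,0) - cos(t)·(-2,1)).
General solution: K_1X_1 + K_2X_2.

x_1(t) = -2K_1e^(-4t)sin(t) + K_1e^(-4t)cos(t) + K_2e^(-4t)sin(t) + 2K_2e^(-4t)cos(t), x_2(t) = K_1e^(-4t)sin(t) - K_2e^(-4t)cos(t)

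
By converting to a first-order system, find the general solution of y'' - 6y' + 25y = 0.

Let x_1 = y, x_2 = y'. Then x_1' = x_2 and x_2' = -25x_1 + 6x_2.
A = [[0,1],[-25,6]]; det(A-λI) = λ^2 - 6λ + 25.
Eigenvalues λ = 3 ± 4i.

y(t) = C_1e^(3t)cos(4t) + C_2e^(3t)sin(4t)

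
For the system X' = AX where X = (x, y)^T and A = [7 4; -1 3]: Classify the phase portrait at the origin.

unstable improper node

A = [[7,4],[-1,3]]; det(A-λI) = λ^2 - 10λ + 25.
repeated λ = 5 with a single eigenvector.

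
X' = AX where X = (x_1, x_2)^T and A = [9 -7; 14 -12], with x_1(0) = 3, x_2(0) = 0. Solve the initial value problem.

Coefficient matrix A = [[9, -7], [14, -12]].
Characteristic polynomial det(A - λI) = λ^2 + 3λ - 10 = 0.
Eigenvalues λ = -5, 2.
For λ=-5: (A-λI) row 1 is [14, -7], so an eigenvector is (-1, -2).
For λ=2: (A-λI) row 1 is [7, -7], so an eigenvector is (1, 1).
General solution: C_1e^(-5t)(-1,-2) + C_2e^(2t)(1,1).
Applying x_1(0)=3, x_2(0)=0 gives C_1=3, C_2=6.

x_1(t) = 6e^(2t) - 3e^(-5t), x_2(t) = 6e^(2t) - 6e^(-5t)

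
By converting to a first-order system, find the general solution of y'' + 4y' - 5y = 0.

Let x_1 = y, x_2 = y'. Then x_1' = x_2 and x_2' = 5x_1 - 4x_2.
A = [[0,1],[5,-4]]; det(A-λI) = λ^2 + 4λ - 5.
Eigenvalues λ = 1, -5 with eigenvectors (1,1), (1,-5).

y(t) = c_1e^(t) + c_2e^(-5t)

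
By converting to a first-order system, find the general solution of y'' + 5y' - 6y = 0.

y(t) = C_1e^(-6t) + C_2e^(t)

Let x_1 = y, x_2 = y'. Then x_1' = x_2 and x_2' = 6x_1 - 5x_2.
A = [[0,1],[6,-5]]; det(A-λI) = λ^2 + 5λ - 6.
Eigenvalues λ = -6, 1 with eigenvectors (1,-6), (1,1).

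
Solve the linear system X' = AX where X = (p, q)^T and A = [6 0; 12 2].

Coefficient matrix A = [[6, 0], [12, 2]].
Characteristic polynomial det(A - λI) = λ^2 - 8λ + 12 = 0.
Eigenvalues λ = 6, 2.
For λ=6: (A-λI) row 2 is [12, -4], so an eigenvector is (-1, -3).
For λ=2: (A-λI) row 1 is [4, 0], so an eigenvector is (0, 1).
General solution: C_1e^(6t)(-1,-3) + C_2e^(2t)(0,1).

p(t) = -C_1e^(6t), q(t) = -3C_1e^(6t) + C_2e^(2t)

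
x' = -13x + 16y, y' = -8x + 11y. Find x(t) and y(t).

Coefficient matrix A = [[-13, 16], [-8, 11]].
Characteristic polynomial det(A - λI) = λ^2 + 2λ - 15 = 0.
Eigenvalues λ = -5, 3.
For λ=-5: (A-λI) row 1 is [-8, 16], so an eigenvector is (-2, -1).
For λ=3: (A-λI) row 1 is [-16, 16], so an eigenvector is (1, 1).
General solution: K_1e^(-5t)(-2,-1) + K_2e^(3t)(1,1).

x(t) = -2K_1e^(-5t) + K_2e^(3t), y(t) = -K_1e^(-5t) + K_2e^(3t)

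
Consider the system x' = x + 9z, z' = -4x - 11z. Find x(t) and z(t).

x(t) = -3K_1e^(-5t) - 3K_2te^(-5t) + K_2e^(-5t), z(t) = 2K_1e^(-5t) + 2K_2te^(-5t) - K_2e^(-5t)

Coefficient matrix A = [[1, 9], [-4, -11]].
Characteristic polynomial det(A - λI) = λ^2 + 10λ + 25 = 0.
Single eigenvalue λ = -5 with algebraic multiplicity 2.
Eigenvector v = (-3,2); generalized eigenvector w with (A-λI)w=v is (1,-1).
General solution: e^(-5t)[K_1·v + K_2·(t·v + w)].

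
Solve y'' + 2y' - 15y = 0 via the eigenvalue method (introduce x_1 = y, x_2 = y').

Let x_1 = y, x_2 = y'. Then x_1' = x_2 and x_2' = 15x_1 - 2x_2.
A = [[0,1],[15,-2]]; det(A-λI) = λ^2 + 2λ - 15.
Eigenvalues λ = -5, 3 with eigenvectors (1,-5), (1,3).

y(t) = C_1e^(-5t) + C_2e^(3t)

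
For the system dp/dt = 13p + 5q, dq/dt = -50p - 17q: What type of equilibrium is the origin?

A = [[13,5],[-50,-17]]; det(A-λI) = λ^2 + 4λ + 29.
λ = -2 ± 5i: negative real part.

stable spiral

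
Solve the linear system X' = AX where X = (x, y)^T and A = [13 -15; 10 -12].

Coefficient matrix A = [[13, -15], [10, -12]].
Characteristic polynomial det(A - λI) = λ^2 - λ - 6 = 0.
Eigenvalues λ = -2, 3.
For λ=-2: (A-λI) row 1 is [15, -15], so an eigenvector is (-1, -1).
For λ=3: (A-λI) row 1 is [10, -15], so an eigenvector is (-3, -2).
General solution: K_1e^(-2t)(-1,-1) + K_2e^(3t)(-3,-2).

x(t) = -K_1e^(-2t) - 3K_2e^(3t), y(t) = -K_1e^(-2t) - 2K_2e^(3t)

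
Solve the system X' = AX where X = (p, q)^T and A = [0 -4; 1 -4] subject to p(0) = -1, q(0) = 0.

Coefficient matrix A = [[0, -4], [1, -4]].
Characteristic polynomial det(A - λI) = λ^2 + 4λ + 4 = 0.
Single eigenvalue λ = -2 with algebraic multiplicity 2.
Eigenvector v = (2,1); generalized eigenvector w with (A-λI)w=v is (-3,-2).
General solution: e^(-2t)[K_1·v + K_2·(t·v + w)].
Applying p(0)=-1, q(0)=0 gives K_1=-2, K_2=-1.

p(t) = -2te^(-2t) - e^(-2t), q(t) = -te^(-2t)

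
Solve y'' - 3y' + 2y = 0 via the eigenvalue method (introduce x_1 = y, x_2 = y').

Let x_1 = y, x_2 = y'. Then x_1' = x_2 and x_2' = -2x_1 + 3x_2.
A = [[0,1],[-2,3]]; det(A-λI) = λ^2 - 3λ + 2.
Eigenvalues λ = 1, 2 with eigenvectors (1,1), (1,2).

y(t) = C_1e^(t) + C_2e^(2t)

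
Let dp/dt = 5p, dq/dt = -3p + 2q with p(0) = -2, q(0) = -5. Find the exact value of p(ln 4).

A = [[5,0],[-3,2]]; eigenvalues λ = 5, 2.
Eigenvectors: (1,-1) for λ=5, (0,-1) for λ=2.
From the initial condition, c_1 = -2, c_2 = 7.
p(ln 4) = (-2)(4^5)(1) + (7)(4^2)(0) = -2048.

-2048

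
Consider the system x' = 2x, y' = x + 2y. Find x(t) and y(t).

x(t) = K_2e^(2t), y(t) = K_1e^(2t) + K_2te^(2t) + 3K_2e^(2t)

Coefficient matrix A = [[2, 0], [1, 2]].
Characteristic polynomial det(A - λI) = λ^2 - 4λ + 4 = 0.
Single eigenvalue λ = 2 with algebraic multiplicity 2.
Eigenvector v = (0,1); generalized eigenvector w with (A-λI)w=v is (1,3).
General solution: e^(2t)[K_1·v + K_2·(t·v + w)].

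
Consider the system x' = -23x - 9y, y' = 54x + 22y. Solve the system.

x(t) = C_1e^(-5t) + C_2e^(4t), y(t) = -2C_1e^(-5t) - 3C_2e^(4t)

Coefficient matrix A = [[-23, -9], [54, 22]].
Characteristic polynomial det(A - λI) = λ^2 + λ - 20 = 0.
Eigenvalues λ = -5, 4.
For λ=-5: (A-λI) row 1 is [-18, -9], so an eigenvector is (1, -2).
For λ=4: (A-λI) row 1 is [-27, -9], so an eigenvector is (1, -3).
General solution: C_1e^(-5t)(1,-2) + C_2e^(4t)(1,-3).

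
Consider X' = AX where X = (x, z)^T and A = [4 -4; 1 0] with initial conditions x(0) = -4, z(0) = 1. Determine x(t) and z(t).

Coefficient matrix A = [[4, -4], [1, 0]].
Characteristic polynomial det(A - λI) = λ^2 - 4λ + 4 = 0.
Single eigenvalue λ = 2 with algebraic multiplicity 2.
Eigenvector v = (2,1); generalized eigenvector w with (A-λI)w=v is (3,1).
General solution: e^(2t)[C_1·v + C_2·(t·v + w)].
Applying x(0)=-4, z(0)=1 gives C_1=7, C_2=-6.

x(t) = -12te^(2t) - 4e^(2t), z(t) = -6te^(2t) + e^(2t)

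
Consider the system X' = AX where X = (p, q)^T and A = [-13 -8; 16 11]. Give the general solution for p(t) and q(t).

p(t) = -C_1e^(3t) + C_2e^(-5t), q(t) = 2C_1e^(3t) - C_2e^(-5t)

Coefficient matrix A = [[-13, -8], [16, 11]].
Characteristic polynomial det(A - λI) = λ^2 + 2λ - 15 = 0.
Eigenvalues λ = 3, -5.
For λ=3: (A-λI) row 1 is [-16, -8], so an eigenvector is (-1, 2).
For λ=-5: (A-λI) row 1 is [-8, -8], so an eigenvector is (1, -1).
General solution: C_1e^(3t)(-1,2) + C_2e^(-5t)(1,-1).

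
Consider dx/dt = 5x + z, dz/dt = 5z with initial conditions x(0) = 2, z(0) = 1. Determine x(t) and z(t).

Coefficient matrix A = [[5, 1], [0, 5]].
Characteristic polynomial det(A - λI) = λ^2 - 10λ + 25 = 0.
Single eigenvalue λ = 5 with algebraic multiplicity 2.
Eigenvector v = (-1,0); generalized eigenvector w with (A-λI)w=v is (-2,-1).
General solution: e^(5t)[K_1·v + K_2·(t·v + w)].
Applying x(0)=2, z(0)=1 gives K_1=0, K_2=-1.

x(t) = te^(5t) + 2e^(5t), z(t) = e^(5t)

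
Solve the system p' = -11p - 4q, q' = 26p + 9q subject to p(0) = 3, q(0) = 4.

Coefficient matrix A = [[-11, -4], [26, 9]].
Characteristic polynomial det(A - λI) = λ^2 + 2λ + 5 = 0.
Eigenvalues λ = -1 ± 2i (complex conjugate pair).
For λ=-1+2i: an eigenvector is (-1,2) - i(1,-3) = (-1 - i, 2 + 3i).
A real fundamental pair from Re and Im of e^((-1+2i)t)v: X_1 = e^(-t)(cos(2t)·(-1,2) + sin(2t)·(1,-3)), X_2 = e^(-t)(sin(2t)·(-1,2) - cos(2t)·(1,-3)).
General solution: c_1X_1 + c_2X_2.
Applying p(0)=3, q(0)=4 gives c_1=-13, c_2=10.

p(t) = -23e^(-t)sin(2t) + 3e^(-t)cos(2t), q(t) = 59e^(-t)sin(2t) + 4e^(-t)cos(2t)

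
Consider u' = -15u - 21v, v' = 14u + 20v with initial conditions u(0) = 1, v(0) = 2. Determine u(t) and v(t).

u(t) = -8e^(6t) + 9e^(-t), v(t) = 8e^(6t) - 6e^(-t)

Coefficient matrix A = [[-15, -21], [14, 20]].
Characteristic polynomial det(A - λI) = λ^2 - 5λ - 6 = 0.
Eigenvalues λ = 6, -1.
For λ=6: (A-λI) row 1 is [-21, -21], so an eigenvector is (1, -1).
For λ=-1: (A-λI) row 1 is [-14, -21], so an eigenvector is (-3, 2).
General solution: c_1e^(6t)(1,-1) + c_2e^(-t)(-3,2).
Applying u(0)=1, v(0)=2 gives c_1=-8, c_2=-3.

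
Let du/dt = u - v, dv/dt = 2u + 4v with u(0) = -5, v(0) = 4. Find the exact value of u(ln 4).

-32

A = [[1,-1],[2,4]]; eigenvalues λ = 3, 2.
Eigenvectors: (-1,2) for λ=3, (-1,1) for λ=2.
From the initial condition, c_1 = -1, c_2 = 6.
u(ln 4) = (-1)(4^3)(-1) + (6)(4^2)(-1) = -32.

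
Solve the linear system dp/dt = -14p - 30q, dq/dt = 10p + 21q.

p(t) = 3c_1e^(6t) - 2c_2e^(t), q(t) = -2c_1e^(6t) + c_2e^(t)

Coefficient matrix A = [[-14, -30], [10, 21]].
Characteristic polynomial det(A - λI) = λ^2 - 7λ + 6 = 0.
Eigenvalues λ = 6, 1.
For λ=6: (A-λI) row 1 is [-20, -30], so an eigenvector is (3, -2).
For λ=1: (A-λI) row 1 is [-15, -30], so an eigenvector is (-2, 1).
General solution: c_1e^(6t)(3,-2) + c_2e^(t)(-2,1).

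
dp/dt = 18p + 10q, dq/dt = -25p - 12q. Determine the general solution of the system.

p(t) = -C_1e^(3t)sin(5t) + C_1e^(3t)cos(5t) + C_2e^(3t)sin(5t) + C_2e^(3t)cos(5t), q(t) = C_1e^(3t)sin(5t) - 2C_1e^(3t)cos(5t) - 2C_2e^(3t)sin(5t) - C_2e^(3t)cos(5t)

Coefficient matrix A = [[18, 10], [-25, -12]].
Characteristic polynomial det(A - λI) = λ^2 - 6λ + 34 = 0.
Eigenvalues λ = 3 ± 5i (complex conjugate pair).
For λ=3+5i: an eigenvector is (1,-2) - i(-1,1) = (1 + i, -2 - i).
A real fundamental pair from Re and Im of e^((3+5i)t)v: X_1 = e^(3t)(cos(5t)·(1,-2) + sin(5t)·(-1,1)), X_2 = e^(3t)(sin(5t)·(1,-2) - cos(5t)·(-1,1)).
General solution: C_1X_1 + C_2X_2.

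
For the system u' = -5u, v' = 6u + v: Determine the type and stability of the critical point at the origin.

saddle

A = [[-5,0],[6,1]]; det(A-λI) = λ^2 + 4λ - 5.
λ = -5, 1: opposite signs.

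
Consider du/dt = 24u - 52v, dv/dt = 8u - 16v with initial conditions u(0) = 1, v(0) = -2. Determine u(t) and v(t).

Coefficient matrix A = [[24, -52], [8, -16]].
Characteristic polynomial det(A - λI) = λ^2 - 8λ + 32 = 0.
Eigenvalues λ = 4 ± 4i (complex conjugate pair).
For λ=4+4i: an eigenvector is (3,1) - i(2,1) = (3 - 2i, 1 - i).
A real fundamental pair from Re and Im of e^((4+4i)t)v: X_1 = e^(4t)(cos(4t)·(3,1) + sin(4t)·(2,1)), X_2 = e^(4t)(sin(4t)·(3,1) - cos(4t)·(2,1)).
General solution: K_1X_1 + K_2X_2.
Applying u(0)=1, v(0)=-2 gives K_1=5, K_2=7.

u(t) = 31e^(4t)sin(4t) + e^(4t)cos(4t), v(t) = 12e^(4t)sin(4t) - 2e^(4t)cos(4t)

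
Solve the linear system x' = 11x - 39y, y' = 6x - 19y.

x(t) = -3c_1e^(-4t)sin(3t) + 2c_1e^(-4t)cos(3t) + 2c_2e^(-4t)sin(3t) + 3c_2e^(-4t)cos(3t), y(t) = -c_1e^(-4t)sin(3t) + c_1e^(-4t)cos(3t) + c_2e^(-4t)sin(3t) + c_2e^(-4t)cos(3t)

Coefficient matrix A = [[11, -39], [6, -19]].
Characteristic polynomial det(A - λI) = λ^2 + 8λ + 25 = 0.
Eigenvalues λ = -4 ± 3i (complex conjugate pair).
For λ=-4+3i: an eigenvector is (2,1) - i(-3,-1) = (2 + 3i, 1 + i).
A real fundamental pair from Re and Im of e^((-4+3i)t)v: X_1 = e^(-4t)(cos(3t)·(2,1) + sin(3t)·(-3,-1)), X_2 = e^(-4t)(sin(3t)·(2,1) - cos(3t)·(-3,-1)).
General solution: c_1X_1 + c_2X_2.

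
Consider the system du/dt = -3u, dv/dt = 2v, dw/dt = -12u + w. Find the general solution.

u(t) = C_3e^(-3t), v(t) = C_2e^(2t), w(t) = C_1e^(t) + 3C_3e^(-3t)

Coefficient matrix A = [[-3, 0, 0], [0, 2, 0], [-12, 0, 1]].
det(A - λI) = 0 gives eigenvalues λ = 1, 2, -3.
For λ=1: eigenvector (0,0,1).
For λ=2: eigenvector (0,1,0).
For λ=-3: eigenvector (1,0,3).
General solution: C_1e^(t)(0,0,1) + C_2e^(2t)(0,1,0) + C_3e^(-3t)(1,0,3).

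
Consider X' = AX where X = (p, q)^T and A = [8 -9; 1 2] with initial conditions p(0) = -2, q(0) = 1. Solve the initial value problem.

Coefficient matrix A = [[8, -9], [1, 2]].
Characteristic polynomial det(A - λI) = λ^2 - 10λ + 25 = 0.
Single eigenvalue λ = 5 with algebraic multiplicity 2.
Eigenvector v = (3,1); generalized eigenvector w with (A-λI)w=v is (-2,-1).
General solution: e^(5t)[K_1·v + K_2·(t·v + w)].
Applying p(0)=-2, q(0)=1 gives K_1=-4, K_2=-5.

p(t) = -15te^(5t) - 2e^(5t), q(t) = -5te^(5t) + e^(5t)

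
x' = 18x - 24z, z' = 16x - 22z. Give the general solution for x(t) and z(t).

Coefficient matrix A = [[18, -24], [16, -22]].
Characteristic polynomial det(A - λI) = λ^2 + 4λ - 12 = 0.
Eigenvalues λ = -6, 2.
For λ=-6: (A-λI) row 1 is [24, -24], so an eigenvector is (1, 1).
For λ=2: (A-λI) row 1 is [16, -24], so an eigenvector is (3, 2).
General solution: c_1e^(-6t)(1,1) + c_2e^(2t)(3,2).

x(t) = c_1e^(-6t) + 3c_2e^(2t), z(t) = c_1e^(-6t) + 2c_2e^(2t)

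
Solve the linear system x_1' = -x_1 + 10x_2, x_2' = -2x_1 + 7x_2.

x_1(t) = K_1e^(3t)sin(2t) + 2K_1e^(3t)cos(2t) + 2K_2e^(3t)sin(2t) - K_2e^(3t)cos(2t), x_2(t) = K_1e^(3t)cos(2t) + K_2e^(3t)sin(2t)

Coefficient matrix A = [[-1, 10], [-2, 7]].
Characteristic polynomial det(A - λI) = λ^2 - 6λ + 13 = 0.
Eigenvalues λ = 3 ± 2i (complex conjugate pair).
For λ=3+2i: an eigenvector is (2,1) - i(1,0) = (2 - i, 1).
A real fundamental pair from Re and Im of e^((3+2i)t)v: X_1 = e^(3t)(cos(2t)·(2,1) + sin(2t)·(1,0)), X_2 = e^(3t)(sin(2t)·(2,1) - cos(2t)·(1,0)).
General solution: K_1X_1 + K_2X_2.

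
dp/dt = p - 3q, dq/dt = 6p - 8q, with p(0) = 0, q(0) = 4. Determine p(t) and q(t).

p(t) = -4e^(-2t) + 4e^(-5t), q(t) = -4e^(-2t) + 8e^(-5t)

Coefficient matrix A = [[1, -3], [6, -8]].
Characteristic polynomial det(A - λI) = λ^2 + 7λ + 10 = 0.
Eigenvalues λ = -5, -2.
For λ=-5: (A-λI) row 1 is [6, -3], so an eigenvector is (-1, -2).
For λ=-2: (A-λI) row 1 is [3, -3], so an eigenvector is (1, 1).
General solution: c_1e^(-5t)(-1,-2) + c_2e^(-2t)(1,1).
Applying p(0)=0, q(0)=4 gives c_1=-4, c_2=-4.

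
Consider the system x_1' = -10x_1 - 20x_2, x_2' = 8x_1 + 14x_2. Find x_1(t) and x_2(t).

Coefficient matrix A = [[-10, -20], [8, 14]].
Characteristic polynomial det(A - λI) = λ^2 - 4λ + 20 = 0.
Eigenvalues λ = 2 ± 4i (complex conjugate pair).
For λ=2+4i: an eigenvector is (-1,1) - i(-2,1) = (-1 + 2i, 1 - i).
A real fundamental pair from Re and Im of e^((2+4i)t)v: X_1 = e^(2t)(cos(4t)·(-1,1) + sin(4t)·(-2,1)), X_2 = e^(2t)(sin(4t)·(-1,1) - cos(4t)·(-2,1)).
General solution: K_1X_1 + K_2X_2.

x_1(t) = -2K_1e^(2t)sin(4t) - K_1e^(2t)cos(4t) - K_2e^(2t)sin(4t) + 2K_2e^(2t)cos(4t), x_2(t) = K_1e^(2t)sin(4t) + K_1e^(2t)cos(4t) + K_2e^(2t)sin(4t) - K_2e^(2t)cos(4t)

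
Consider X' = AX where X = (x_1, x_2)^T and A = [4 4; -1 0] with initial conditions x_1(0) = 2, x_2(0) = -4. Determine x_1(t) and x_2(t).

Coefficient matrix A = [[4, 4], [-1, 0]].
Characteristic polynomial det(A - λI) = λ^2 - 4λ + 4 = 0.
Single eigenvalue λ = 2 with algebraic multiplicity 2.
Eigenvector v = (-2,1); generalized eigenvector w with (A-λI)w=v is (-1,0).
General solution: e^(2t)[C_1·v + C_2·(t·v + w)].
Applying x_1(0)=2, x_2(0)=-4 gives C_1=-4, C_2=6.

x_1(t) = -12te^(2t) + 2e^(2t), x_2(t) = 6te^(2t) - 4e^(2t)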